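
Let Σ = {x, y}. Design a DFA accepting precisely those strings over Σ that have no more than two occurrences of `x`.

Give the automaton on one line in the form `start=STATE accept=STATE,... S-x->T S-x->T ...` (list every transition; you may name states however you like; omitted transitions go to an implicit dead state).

Count `x`s, saturating at 3: states q0 through q2 mean 0 through 2 `x`s seen; q3 means more than 2. Each `x` increments (capped at q3); other symbols loop. Accept from {q0, q1, q2}.
With 4 states:
        x   y  
>* q0   q1  q0 
 * q1   q2  q1 
 * q2   q3  q2 
   q3   q3  q3 
(> = start, * = accepting)

start=q0 accept=q0,q1,q2 q0-x->q1 q0-y->q0 q1-x->q2 q1-y->q1 q2-x->q3 q2-y->q2 q3-x->q3 q3-y->q3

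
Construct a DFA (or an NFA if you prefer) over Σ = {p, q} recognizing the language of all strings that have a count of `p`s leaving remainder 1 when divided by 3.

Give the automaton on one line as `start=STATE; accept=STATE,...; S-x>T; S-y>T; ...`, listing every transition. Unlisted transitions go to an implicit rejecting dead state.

Keep the running count of `p`s modulo 3: each `p` advances along the cycle s0 → s1 → s2 → s0 while other symbols loop. Accept at s1.
        p   q  
>  s0   s1  s0 
 * s1   s2  s1 
   s2   s0  s2 
(> = start, * = accepting)

start=s0; accept=s1; s0-p>s1; s0-q>s0; s1-p>s2; s1-q>s1; s2-p>s0; s2-q>s2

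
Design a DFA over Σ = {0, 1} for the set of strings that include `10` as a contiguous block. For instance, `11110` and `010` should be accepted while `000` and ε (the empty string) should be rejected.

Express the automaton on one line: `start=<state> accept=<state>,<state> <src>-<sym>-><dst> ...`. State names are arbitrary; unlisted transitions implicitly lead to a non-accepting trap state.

start=A accept=C A-0->A A-1->B B-0->C B-1->B C-0->C C-1->C

States A..B record the length of the longest prefix of `10` that matches the current input suffix. Reaching C means `10` has been seen, and we stay there forever. Accept from C.
A 3-state machine:
       0  1 
>  A   A  B 
   B   C  B 
 * C   C  C 
(> = start, * = accepting)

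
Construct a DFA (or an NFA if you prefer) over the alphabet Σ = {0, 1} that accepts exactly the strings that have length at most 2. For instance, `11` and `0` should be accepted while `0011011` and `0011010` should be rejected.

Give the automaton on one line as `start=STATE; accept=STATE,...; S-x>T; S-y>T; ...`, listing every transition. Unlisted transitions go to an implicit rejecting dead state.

We only need to distinguish lengths 0, 1, …, 2, and '>2'. Chain A → B → C → D on every symbol, with D looping. Accepting states: {A, B, C}.
With 4 states:
       0  1 
>* A   B  B 
 * B   C  C 
 * C   D  D 
   D   D  D 
(> = start, * = accepting)

start=A; accept=A,B,C; A-0>B; A-1>B; B-0>C; B-1>C; C-0>D; C-1>D; D-0>D; D-1>D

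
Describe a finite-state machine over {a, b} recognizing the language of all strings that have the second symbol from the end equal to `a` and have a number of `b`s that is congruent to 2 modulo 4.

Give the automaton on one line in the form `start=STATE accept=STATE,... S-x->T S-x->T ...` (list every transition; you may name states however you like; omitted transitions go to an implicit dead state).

Build one automaton per condition and run them in lockstep. The first has 7 states tracking the last 2 symbols read; the second has 4 states tracking the count of `b`s modulo 4. A product state is a pair (one from each), accepting exactly when both do. Equivalent product states are then merged.
8 states suffice.
        a   b  
>  S0   S0  S1 
   S1   S2  S3 
   S2   S2  S4 
   S3   S5  S6 
 * S4   S5  S6 
   S5   S7  S6 
   S6   S6  S0 
 * S7   S7  S6 
(> = start, * = accepting)

start=S0 accept=S4,S7 S0-a->S0 S0-b->S1 S1-a->S2 S1-b->S3 S2-a->S2 S2-b->S4 S3-a->S5 S3-b->S6 S4-a->S5 S4-b->S6 S5-a->S7 S5-b->S6 S6-a->S6 S6-b->S0 S7-a->S7 S7-b->S6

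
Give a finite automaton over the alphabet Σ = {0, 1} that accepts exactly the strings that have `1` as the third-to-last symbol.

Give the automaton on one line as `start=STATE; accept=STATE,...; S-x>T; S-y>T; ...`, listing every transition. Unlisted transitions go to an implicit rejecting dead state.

start=S0; accept=S11,S12,S13,S14; S0-0>S1; S0-1>S2; S1-0>S3; S1-1>S4; S2-0>S5; S2-1>S6; S3-0>S7; S3-1>S8; S4-0>S9; S4-1>S10; S5-0>S11; S5-1>S12; S6-0>S13; S6-1>S14; S7-0>S7; S7-1>S8; S8-0>S9; S8-1>S10; S9-0>S11; S9-1>S12; S10-0>S13; S10-1>S14; S11-0>S7; S11-1>S8; S12-0>S9; S12-1>S10; S13-0>S11; S13-1>S12; S14-0>S13; S14-1>S14

A DFA must remember the last 3 symbols (since which symbol is third-to-last isn't known until the input ends). Use one state per possible window of the last ≤3 symbols; accept from those whose window starts with `1`.
          0    1  
>  S0     S1   S2 
   S1     S3   S4 
   S2     S5   S6 
   S3     S7   S8 
   S4     S9  S10 
   S5    S11  S12 
   S6    S13  S14 
   S7     S7   S8 
   S8     S9  S10 
   S9    S11  S12 
   S10   S13  S14 
 * S11    S7   S8 
 * S12    S9  S10 
 * S13   S11  S12 
 * S14   S13  S14 
(> = start, * = accepting)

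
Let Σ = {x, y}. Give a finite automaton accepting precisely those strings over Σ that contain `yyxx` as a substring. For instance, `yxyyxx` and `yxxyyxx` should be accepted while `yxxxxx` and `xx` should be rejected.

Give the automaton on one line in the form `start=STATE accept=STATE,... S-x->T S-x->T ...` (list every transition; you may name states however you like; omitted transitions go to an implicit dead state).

start=S0 accept=S4 S0-x->S0 S0-y->S1 S1-x->S0 S1-y->S2 S2-x->S3 S2-y->S2 S3-x->S4 S3-y->S1 S4-x->S4 S4-y->S4

States S0..S3 record the length of the longest prefix of `yyxx` that matches the current input suffix. Reaching S4 means `yyxx` has been seen, and we stay there forever. Accept from S4.
A 5-state machine:
        x   y  
>  S0   S0  S1 
   S1   S0  S2 
   S2   S3  S2 
   S3   S4  S1 
 * S4   S4  S4 
(> = start, * = accepting)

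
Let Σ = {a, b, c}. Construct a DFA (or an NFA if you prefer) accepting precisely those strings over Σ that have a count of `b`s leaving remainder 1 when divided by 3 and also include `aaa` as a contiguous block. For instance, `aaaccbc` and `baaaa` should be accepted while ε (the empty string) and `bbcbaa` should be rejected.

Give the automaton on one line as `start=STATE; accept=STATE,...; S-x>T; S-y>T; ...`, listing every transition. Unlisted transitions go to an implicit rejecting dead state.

Run two small machines in parallel and take their product. One (3 states) tracks the count of `b`s modulo 3; the other (4 states) tracks whether and how much of `aaa` has been seen. Each combined state is a pair, one component from each; accept when both components accept.
With 12 states:
          a    b    c  
>  q0     q1   q2   q0 
   q1     q3   q2   q0 
   q2     q4   q5   q2 
   q3     q6   q2   q0 
   q4     q7   q5   q2 
   q5     q8   q0   q5 
   q6     q6   q9   q6 
   q7     q9   q5   q2 
   q8    q10   q0   q5 
 * q9     q9  q11   q9 
   q10   q11   q0   q5 
   q11   q11   q6  q11 
(> = start, * = accepting)

start=q0; accept=q9; q0-a>q1; q0-b>q2; q0-c>q0; q1-a>q3; q1-b>q2; q1-c>q0; q2-a>q4; q2-b>q5; q2-c>q2; q3-a>q6; q3-b>q2; q3-c>q0; q4-a>q7; q4-b>q5; q4-c>q2; q5-a>q8; q5-b>q0; q5-c>q5; q6-a>q6; q6-b>q9; q6-c>q6; q7-a>q9; q7-b>q5; q7-c>q2; q8-a>q10; q8-b>q0; q8-c>q5; q9-a>q9; q9-b>q11; q9-c>q9; q10-a>q11; q10-b>q0; q10-c>q5; q11-a>q11; q11-b>q6; q11-c>q11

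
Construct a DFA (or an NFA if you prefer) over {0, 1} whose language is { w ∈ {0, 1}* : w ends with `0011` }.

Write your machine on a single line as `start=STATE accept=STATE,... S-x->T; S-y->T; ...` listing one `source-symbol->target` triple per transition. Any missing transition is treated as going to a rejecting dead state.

Remember how much of `0011` the current input suffix matches. State q0 means no match yet; q1 means the last symbol is `0`; q2 means the last 2 symbols are `00`; q3 means the last 3 symbols are `001`; q4 means the last 4 symbols are `0011`. Only q4 accepts. On a mismatch, fall back to the longest proper suffix that is still a prefix of `0011`.
        0   1  
>  q0   q1  q0 
   q1   q2  q0 
   q2   q2  q3 
   q3   q1  q4 
 * q4   q1  q0 
(> = start, * = accepting)

start=q0; accept=q4; q0-0->q1; q0-1->q0; q1-0->q2; q1-1->q0; q2-0->q2; q2-1->q3; q3-0->q1; q3-1->q4; q4-0->q1; q4-1->q0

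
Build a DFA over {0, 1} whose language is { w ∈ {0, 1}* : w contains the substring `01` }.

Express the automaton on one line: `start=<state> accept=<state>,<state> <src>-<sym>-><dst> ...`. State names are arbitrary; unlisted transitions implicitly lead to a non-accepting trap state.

start=S0 accept=S2 S0-0->S1 S0-1->S0 S1-0->S1 S1-1->S2 S2-0->S2 S2-1->S2

States S0..S1 record the length of the longest prefix of `01` that matches the current input suffix. Reaching S2 means `01` has been seen, and we stay there forever. Accept from S2.
3 states suffice.
        0   1  
>  S0   S1  S0 
   S1   S1  S2 
 * S2   S2  S2 
(> = start, * = accepting)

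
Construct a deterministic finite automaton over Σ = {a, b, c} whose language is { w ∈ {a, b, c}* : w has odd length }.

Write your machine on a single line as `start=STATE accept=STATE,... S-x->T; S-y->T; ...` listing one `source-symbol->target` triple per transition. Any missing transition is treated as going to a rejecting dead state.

start=s0; accept=s1; s0-a->s1; s0-b->s1; s0-c->s1; s1-a->s0; s1-b->s0; s1-c->s0

Only the length mod 2 matters, so use a 2-cycle: from any state, every input symbol moves to the next state, wrapping s1 back to s0. Mark s1 accepting.
A 2-state machine:
        a   b   c  
>  s0   s1  s1  s1 
 * s1   s0  s0  s0 
(> = start, * = accepting)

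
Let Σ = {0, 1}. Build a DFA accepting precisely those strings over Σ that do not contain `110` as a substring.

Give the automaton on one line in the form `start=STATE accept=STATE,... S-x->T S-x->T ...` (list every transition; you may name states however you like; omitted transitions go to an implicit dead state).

This is the complement of 'contains `110`'. Use the same substring-matching states — A through D holding how much of `110` has just been matched — but flip the accepting set: everything except the trap D accepts.
4 states suffice.
       0  1 
>* A   A  B 
 * B   A  C 
 * C   D  C 
   D   D  D 
(> = start, * = accepting)

start=A accept=A,B,C A-0->A A-1->B B-0->A B-1->C C-0->D C-1->C D-0->D D-1->D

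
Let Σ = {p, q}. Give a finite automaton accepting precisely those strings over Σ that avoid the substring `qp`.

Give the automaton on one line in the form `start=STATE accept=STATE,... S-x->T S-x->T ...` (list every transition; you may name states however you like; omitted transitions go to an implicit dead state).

start=A accept=A,B A-p->A A-q->B B-p->C B-q->B C-p->C C-q->C

This is the complement of 'contains `qp`'. Use the same substring-matching states — A through C holding how much of `qp` has just been matched — but flip the accepting set: everything except the trap C accepts.
3 states suffice.
       p  q 
>* A   A  B 
 * B   C  B 
   C   C  C 
(> = start, * = accepting)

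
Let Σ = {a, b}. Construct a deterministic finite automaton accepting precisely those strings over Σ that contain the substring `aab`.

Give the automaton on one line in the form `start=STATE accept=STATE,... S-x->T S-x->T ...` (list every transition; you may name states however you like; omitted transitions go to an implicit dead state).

States q0..q2 record the length of the longest prefix of `aab` that matches the current input suffix. Reaching q3 means `aab` has been seen, and we stay there forever. Accept from q3.
With 4 states:
        a   b  
>  q0   q1  q0 
   q1   q2  q0 
   q2   q2  q3 
 * q3   q3  q3 
(> = start, * = accepting)

start=q0 accept=q3 q0-a->q1 q0-b->q0 q1-a->q2 q1-b->q0 q2-a->q2 q2-b->q3 q3-a->q3 q3-b->q3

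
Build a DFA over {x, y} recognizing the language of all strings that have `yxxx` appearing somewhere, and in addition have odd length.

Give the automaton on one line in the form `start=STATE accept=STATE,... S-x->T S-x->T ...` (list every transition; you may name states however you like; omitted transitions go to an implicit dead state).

start=S0 accept=S9 S0-x->S1 S0-y->S2 S1-x->S0 S1-y->S3 S2-x->S4 S2-y->S3 S3-x->S5 S3-y->S2 S4-x->S6 S4-y->S2 S5-x->S7 S5-y->S3 S6-x->S8 S6-y->S3 S7-x->S9 S7-y->S2 S8-x->S9 S8-y->S9 S9-x->S8 S9-y->S8

Build one automaton per condition and run them in lockstep. The first has 5 states tracking whether and how much of `yxxx` has been seen; the second has 2 states tracking the input length modulo 2. A product state is a pair (one from each), accepting exactly when both do.
10 states suffice.
        x   y  
>  S0   S1  S2 
   S1   S0  S3 
   S2   S4  S3 
   S3   S5  S2 
   S4   S6  S2 
   S5   S7  S3 
   S6   S8  S3 
   S7   S9  S2 
   S8   S9  S9 
 * S9   S8  S8 
(> = start, * = accepting)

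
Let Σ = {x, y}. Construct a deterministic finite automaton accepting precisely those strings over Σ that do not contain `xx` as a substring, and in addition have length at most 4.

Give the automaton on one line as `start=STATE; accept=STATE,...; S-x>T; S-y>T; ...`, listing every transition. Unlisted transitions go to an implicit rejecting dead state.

start=S0; accept=S0,S1,S2,S4,S5,S6,S7,S8; S0-x>S1; S0-y>S2; S1-x>S3; S1-y>S4; S2-x>S5; S2-y>S4; S3-x>S3; S3-y>S3; S4-x>S6; S4-y>S7; S5-x>S3; S5-y>S7; S6-x>S3; S6-y>S8; S7-x>S8; S7-y>S8; S8-x>S3; S8-y>S3

Build one automaton per condition and run them in lockstep. The first has 3 states tracking partial matches of the forbidden pattern `xx`; the second has 6 states tracking the input length, saturating at 5. A product state is a pair (one from each), accepting exactly when both do. After merging equivalent states the machine shrinks.
A 9-state machine:
        x   y  
>* S0   S1  S2 
 * S1   S3  S4 
 * S2   S5  S4 
   S3   S3  S3 
 * S4   S6  S7 
 * S5   S3  S7 
 * S6   S3  S8 
 * S7   S8  S8 
 * S8   S3  S3 
(> = start, * = accepting)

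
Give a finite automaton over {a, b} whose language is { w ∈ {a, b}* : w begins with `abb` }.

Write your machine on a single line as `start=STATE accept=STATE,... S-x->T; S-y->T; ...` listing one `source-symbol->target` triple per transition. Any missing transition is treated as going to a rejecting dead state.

start=q0; accept=q3; q0-a->q1; q0-b->q4; q1-a->q4; q1-b->q2; q2-a->q4; q2-b->q3; q3-a->q3; q3-b->q3; q4-a->q4; q4-b->q4

Check the first 3 symbols one by one: q0 through q2 record how many have matched `abb` so far; any wrong symbol goes to the dead state q4. After all 3 match we enter the accepting sink q3.
With 5 states:
        a   b  
>  q0   q1  q4 
   q1   q4  q2 
   q2   q4  q3 
 * q3   q3  q3 
   q4   q4  q4 
(> = start, * = accepting)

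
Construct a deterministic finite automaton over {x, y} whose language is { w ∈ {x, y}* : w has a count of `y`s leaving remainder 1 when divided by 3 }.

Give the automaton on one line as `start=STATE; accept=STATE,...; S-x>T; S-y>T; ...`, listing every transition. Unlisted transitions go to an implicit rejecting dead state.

start=q0; accept=q1; q0-x>q0; q0-y>q1; q1-x>q1; q1-y>q2; q2-x>q2; q2-y>q0

Keep the running count of `y`s modulo 3: each `y` advances along the cycle q0 → q1 → q2 → q0 while other symbols loop. Accept at q1.
A 3-state machine:
        x   y  
>  q0   q0  q1 
 * q1   q1  q2 
   q2   q2  q0 
(> = start, * = accepting)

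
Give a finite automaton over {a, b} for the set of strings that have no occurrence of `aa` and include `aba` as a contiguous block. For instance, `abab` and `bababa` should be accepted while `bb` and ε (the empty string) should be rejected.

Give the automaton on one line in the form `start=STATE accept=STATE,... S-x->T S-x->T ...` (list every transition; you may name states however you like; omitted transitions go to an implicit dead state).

Build one automaton per condition and run them in lockstep. The first has 3 states tracking partial matches of the forbidden pattern `aa`; the second has 4 states tracking whether and how much of `aba` has been seen. A product state is a pair (one from each), accepting exactly when both do. After merging equivalent states the machine shrinks.
        a   b  
>  q0   q1  q0 
   q1   q2  q3 
   q2   q2  q2 
   q3   q4  q0 
 * q4   q2  q5 
 * q5   q4  q5 
(> = start, * = accepting)

start=q0 accept=q4,q5 q0-a->q1 q0-b->q0 q1-a->q2 q1-b->q3 q2-a->q2 q2-b->q2 q3-a->q4 q3-b->q0 q4-a->q2 q4-b->q5 q5-a->q4 q5-b->q5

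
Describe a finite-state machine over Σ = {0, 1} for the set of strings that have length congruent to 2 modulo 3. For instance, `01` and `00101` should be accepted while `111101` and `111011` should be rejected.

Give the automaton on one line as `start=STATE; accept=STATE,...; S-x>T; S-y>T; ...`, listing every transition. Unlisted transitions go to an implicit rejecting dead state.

Only the length mod 3 matters, so use a 3-cycle: from any state, every input symbol moves to the next state, wrapping s2 back to s0. Mark s2 accepting.
3 states suffice.
        0   1  
>  s0   s1  s1 
   s1   s2  s2 
 * s2   s0  s0 
(> = start, * = accepting)

start=s0; accept=s2; s0-0>s1; s0-1>s1; s1-0>s2; s1-1>s2; s2-0>s0; s2-1>s0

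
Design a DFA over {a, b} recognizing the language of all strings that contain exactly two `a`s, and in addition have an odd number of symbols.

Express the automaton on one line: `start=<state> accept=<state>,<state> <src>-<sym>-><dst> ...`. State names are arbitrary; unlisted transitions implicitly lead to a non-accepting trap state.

start=q0 accept=q6 q0-a->q1 q0-b->q2 q1-a->q3 q1-b->q4 q2-a->q4 q2-b->q0 q3-a->q5 q3-b->q6 q4-a->q6 q4-b->q1 q5-a->q7 q5-b->q7 q6-a->q7 q6-b->q3 q7-a->q5 q7-b->q5

Handle the two conditions separately and then intersect. The first has 4 states tracking the count of `a`s, saturating at 3; the second has 2 states tracking the input length modulo 2. A product state is a pair (one from each), accepting exactly when both do.
With 8 states:
        a   b  
>  q0   q1  q2 
   q1   q3  q4 
   q2   q4  q0 
   q3   q5  q6 
   q4   q6  q1 
   q5   q7  q7 
 * q6   q7  q3 
   q7   q5  q5 
(> = start, * = accepting)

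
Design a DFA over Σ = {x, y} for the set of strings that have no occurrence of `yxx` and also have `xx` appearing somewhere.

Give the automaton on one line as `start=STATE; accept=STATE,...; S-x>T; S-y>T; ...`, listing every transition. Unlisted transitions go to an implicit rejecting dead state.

start=A; accept=D,E,F; A-x>B; A-y>C; B-x>D; B-y>C; C-x>C; C-y>C; D-x>D; D-y>E; E-x>F; E-y>E; F-x>C; F-y>E

Run two small machines in parallel and take their product. The first has 4 states tracking partial matches of the forbidden pattern `yxx`; the second has 3 states tracking whether and how much of `xx` has been seen. A product state is a pair (one from each), accepting exactly when both do. Minimizing collapses redundant product states.
A 6-state machine:
       x  y 
>  A   B  C 
   B   D  C 
   C   C  C 
 * D   D  E 
 * E   F  E 
 * F   C  E 
(> = start, * = accepting)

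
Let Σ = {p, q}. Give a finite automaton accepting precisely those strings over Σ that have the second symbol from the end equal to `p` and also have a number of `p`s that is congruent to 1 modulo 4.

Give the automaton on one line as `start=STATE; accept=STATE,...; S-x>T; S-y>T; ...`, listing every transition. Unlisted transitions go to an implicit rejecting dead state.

Build one automaton per condition and run them in lockstep. The first has 7 states tracking the last 2 symbols read; the second has 4 states tracking the count of `p`s modulo 4. A product state is a pair (one from each), accepting exactly when both do. After merging equivalent states the machine shrinks.
With 8 states:
        p   q  
>  S0   S1  S0 
   S1   S2  S3 
   S2   S4  S2 
 * S3   S2  S5 
   S4   S6  S4 
   S5   S2  S5 
   S6   S7  S0 
 * S7   S2  S3 
(> = start, * = accepting)

start=S0; accept=S3,S7; S0-p>S1; S0-q>S0; S1-p>S2; S1-q>S3; S2-p>S4; S2-q>S2; S3-p>S2; S3-q>S5; S4-p>S6; S4-q>S4; S5-p>S2; S5-q>S5; S6-p>S7; S6-q>S0; S7-p>S2; S7-q>S3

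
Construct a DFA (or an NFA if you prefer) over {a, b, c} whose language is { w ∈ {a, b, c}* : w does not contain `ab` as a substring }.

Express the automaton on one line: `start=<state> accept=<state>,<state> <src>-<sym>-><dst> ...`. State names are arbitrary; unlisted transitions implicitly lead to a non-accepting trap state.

Track partial matches of the forbidden pattern `ab`. State S2 is a dead state reached once `ab` has occurred; every other state accepts. S0 means no part of `ab` is currently matched.
A 3-state machine:
        a   b   c  
>* S0   S1  S0  S0 
 * S1   S1  S2  S0 
   S2   S2  S2  S2 
(> = start, * = accepting)

start=S0 accept=S0,S1 S0-a->S1 S0-b->S0 S0-c->S0 S1-a->S1 S1-b->S2 S1-c->S0 S2-a->S2 S2-b->S2 S2-c->S2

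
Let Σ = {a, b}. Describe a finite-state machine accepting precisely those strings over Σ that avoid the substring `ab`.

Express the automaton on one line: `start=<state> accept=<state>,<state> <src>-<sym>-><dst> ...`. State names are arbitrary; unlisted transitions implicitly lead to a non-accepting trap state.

start=s0 accept=s0,s1 s0-a->s1 s0-b->s0 s1-a->s1 s1-b->s2 s2-a->s2 s2-b->s2

Track partial matches of the forbidden pattern `ab`. State s2 is a dead state reached once `ab` has occurred; every other state accepts. s0 means no part of `ab` is currently matched.
With 3 states:
        a   b  
>* s0   s1  s0 
 * s1   s1  s2 
   s2   s2  s2 
(> = start, * = accepting)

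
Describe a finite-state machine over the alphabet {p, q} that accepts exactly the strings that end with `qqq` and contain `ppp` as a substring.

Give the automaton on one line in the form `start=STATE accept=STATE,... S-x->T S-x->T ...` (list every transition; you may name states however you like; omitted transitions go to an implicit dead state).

Handle the two conditions separately and then intersect. The first has 4 states tracking how much of the suffix `qqq` has currently been matched; the second has 4 states tracking whether and how much of `ppp` has been seen. A product state is a pair (one from each), accepting exactly when both do. Minimizing collapses redundant product states.
        p   q  
>  s0   s1  s0 
   s1   s2  s0 
   s2   s3  s0 
   s3   s3  s4 
   s4   s3  s5 
   s5   s3  s6 
 * s6   s3  s6 
(> = start, * = accepting)

start=s0 accept=s6 s0-p->s1 s0-q->s0 s1-p->s2 s1-q->s0 s2-p->s3 s2-q->s0 s3-p->s3 s3-q->s4 s4-p->s3 s4-q->s5 s5-p->s3 s5-q->s6 s6-p->s3 s6-q->s6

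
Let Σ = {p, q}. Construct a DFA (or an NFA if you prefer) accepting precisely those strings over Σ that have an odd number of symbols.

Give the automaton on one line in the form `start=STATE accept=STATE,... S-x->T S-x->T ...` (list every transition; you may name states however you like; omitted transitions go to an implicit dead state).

Count input length modulo 2: every symbol advances one step around the cycle A → B → A. Accept at B.
2 states suffice.
       p  q 
>  A   B  B 
 * B   A  A 
(> = start, * = accepting)

start=A accept=B A-p->B A-q->B B-p->A B-q->A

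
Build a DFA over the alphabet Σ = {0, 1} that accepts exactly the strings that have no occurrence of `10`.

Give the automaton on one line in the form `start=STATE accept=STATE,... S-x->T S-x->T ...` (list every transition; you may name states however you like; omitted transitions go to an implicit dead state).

start=A accept=A,B A-0->A A-1->B B-0->C B-1->B C-0->C C-1->C

This is the complement of 'contains `10`'. Use the same substring-matching states — A through C holding how much of `10` has just been matched — but flip the accepting set: everything except the trap C accepts.
       0  1 
>* A   A  B 
 * B   C  B 
   C   C  C 
(> = start, * = accepting)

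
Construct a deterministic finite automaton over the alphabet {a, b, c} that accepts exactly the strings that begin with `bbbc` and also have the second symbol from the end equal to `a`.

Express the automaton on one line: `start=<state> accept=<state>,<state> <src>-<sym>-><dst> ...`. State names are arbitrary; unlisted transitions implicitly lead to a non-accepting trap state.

Build one automaton per condition and run them in lockstep. The first has 6 states tracking whether the input so far still matches the prefix `bbbc`; the second has 13 states tracking the last 2 symbols read. A product state is a pair (one from each), accepting exactly when both do. After merging equivalent states the machine shrinks.
A 9-state machine:
        a   b   c  
>  q0   q1  q2  q1 
   q1   q1  q1  q1 
   q2   q1  q3  q1 
   q3   q1  q4  q1 
   q4   q1  q1  q5 
   q5   q6  q5  q5 
   q6   q7  q8  q8 
 * q7   q7  q8  q8 
 * q8   q6  q5  q5 
(> = start, * = accepting)

start=q0 accept=q7,q8 q0-a->q1 q0-b->q2 q0-c->q1 q1-a->q1 q1-b->q1 q1-c->q1 q2-a->q1 q2-b->q3 q2-c->q1 q3-a->q1 q3-b->q4 q3-c->q1 q4-a->q1 q4-b->q1 q4-c->q5 q5-a->q6 q5-b->q5 q5-c->q5 q6-a->q7 q6-b->q8 q6-c->q8 q7-a->q7 q7-b->q8 q7-c->q8 q8-a->q6 q8-b->q5 q8-c->q5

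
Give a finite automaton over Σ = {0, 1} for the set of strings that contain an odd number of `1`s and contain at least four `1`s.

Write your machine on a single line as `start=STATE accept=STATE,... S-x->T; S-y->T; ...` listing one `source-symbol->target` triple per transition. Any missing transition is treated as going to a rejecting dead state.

Run two small machines in parallel and take their product. The first has 2 states tracking the count of `1`s modulo 2; the second has 6 states tracking the count of `1`s, saturating at 5. A product state is a pair (one from each), accepting exactly when both do.
       0  1 
>  A   A  B 
   B   B  C 
   C   C  D 
   D   D  E 
   E   E  F 
 * F   F  G 
   G   G  F 
(> = start, * = accepting)

start=A; accept=F; A-0->A; A-1->B; B-0->B; B-1->C; C-0->C; C-1->D; D-0->D; D-1->E; E-0->E; E-1->F; F-0->F; F-1->G; G-0->G; G-1->F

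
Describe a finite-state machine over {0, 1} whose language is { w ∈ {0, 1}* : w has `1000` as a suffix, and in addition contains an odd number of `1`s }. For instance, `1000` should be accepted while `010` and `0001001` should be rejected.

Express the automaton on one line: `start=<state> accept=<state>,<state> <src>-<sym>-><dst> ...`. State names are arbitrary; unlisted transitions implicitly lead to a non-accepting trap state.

start=A accept=G A-0->A A-1->B B-0->C B-1->D C-0->E C-1->D D-0->F D-1->B E-0->G E-1->D F-0->H F-1->B G-0->I G-1->D H-0->J H-1->B I-0->I I-1->D J-0->A J-1->B

Build one automaton per condition and run them in lockstep. The first has 5 states tracking how much of the suffix `1000` has currently been matched; the second has 2 states tracking the count of `1`s modulo 2. A product state is a pair (one from each), accepting exactly when both do.
A 10-state machine:
       0  1 
>  A   A  B 
   B   C  D 
   C   E  D 
   D   F  B 
   E   G  D 
   F   H  B 
 * G   I  D 
   H   J  B 
   I   I  D 
   J   A  B 
(> = start, * = accepting)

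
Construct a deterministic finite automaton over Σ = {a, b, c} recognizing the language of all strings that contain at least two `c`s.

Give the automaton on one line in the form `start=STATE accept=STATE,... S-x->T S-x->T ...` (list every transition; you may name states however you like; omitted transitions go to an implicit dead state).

Count `c`s, saturating at 3: states s0 through s2 mean 0 through 2 `c`s seen; s3 means more than 2. Each `c` increments (capped at s3); other symbols loop. Accept from {s2, s3}.
A 4-state machine:
        a   b   c  
>  s0   s0  s0  s1 
   s1   s1  s1  s2 
 * s2   s2  s2  s3 
 * s3   s3  s3  s3 
(> = start, * = accepting)

start=s0 accept=s2,s3 s0-a->s0 s0-b->s0 s0-c->s1 s1-a->s1 s1-b->s1 s1-c->s2 s2-a->s2 s2-b->s2 s2-c->s3 s3-a->s3 s3-b->s3 s3-c->s3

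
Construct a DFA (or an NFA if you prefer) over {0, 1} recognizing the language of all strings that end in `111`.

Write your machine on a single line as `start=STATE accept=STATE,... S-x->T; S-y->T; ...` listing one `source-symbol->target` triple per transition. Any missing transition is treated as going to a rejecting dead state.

Let each state record the length of the longest suffix of the input read so far that is also a prefix of `111`. B means the last symbol is `1`; C means the last 2 symbols are `11`; D means the last 3 symbols are `111`. Accept only at D, where the string currently ends in `111`.
A 4-state machine:
       0  1 
>  A   A  B 
   B   A  C 
   C   A  D 
 * D   A  D 
(> = start, * = accepting)

start=A; accept=D; A-0->A; A-1->B; B-0->A; B-1->C; C-0->A; C-1->D; D-0->A; D-1->D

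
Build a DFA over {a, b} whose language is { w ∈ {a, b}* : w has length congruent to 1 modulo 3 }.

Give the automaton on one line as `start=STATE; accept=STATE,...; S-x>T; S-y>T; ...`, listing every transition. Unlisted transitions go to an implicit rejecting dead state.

start=S0; accept=S1; S0-a>S1; S0-b>S1; S1-a>S2; S1-b>S2; S2-a>S0; S2-b>S0

Count input length modulo 3: every symbol advances one step around the cycle S0 → S1 → S2 → S0. Accept at S1.
        a   b  
>  S0   S1  S1 
 * S1   S2  S2 
   S2   S0  S0 
(> = start, * = accepting)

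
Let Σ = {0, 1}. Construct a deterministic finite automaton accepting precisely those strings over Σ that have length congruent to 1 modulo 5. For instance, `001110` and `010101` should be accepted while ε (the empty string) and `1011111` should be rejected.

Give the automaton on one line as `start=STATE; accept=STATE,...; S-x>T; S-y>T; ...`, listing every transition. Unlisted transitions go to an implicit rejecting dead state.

start=S0; accept=S1; S0-0>S1; S0-1>S1; S1-0>S2; S1-1>S2; S2-0>S3; S2-1>S3; S3-0>S4; S3-1>S4; S4-0>S0; S4-1>S0

Count input length modulo 5: every symbol advances one step around the cycle S0 → S1 → S2 → S3 → S4 → S0. Accept at S1.
With 5 states:
        0   1  
>  S0   S1  S1 
 * S1   S2  S2 
   S2   S3  S3 
   S3   S4  S4 
   S4   S0  S0 
(> = start, * = accepting)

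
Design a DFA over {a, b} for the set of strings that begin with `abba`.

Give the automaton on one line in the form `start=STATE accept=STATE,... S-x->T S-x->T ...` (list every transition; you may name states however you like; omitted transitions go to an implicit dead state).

Walk along `abba` while the input agrees: from q0 take `a` to q1, and so on. Any deviation drops to the rejecting sink q5. Once q4 is reached the prefix is confirmed and every continuation is accepted.
6 states suffice.
        a   b  
>  q0   q1  q5 
   q1   q5  q2 
   q2   q5  q3 
   q3   q4  q5 
 * q4   q4  q4 
   q5   q5  q5 
(> = start, * = accepting)

start=q0 accept=q4 q0-a->q1 q0-b->q5 q1-a->q5 q1-b->q2 q2-a->q5 q2-b->q3 q3-a->q4 q3-b->q5 q4-a->q4 q4-b->q4 q5-a->q5 q5-b->q5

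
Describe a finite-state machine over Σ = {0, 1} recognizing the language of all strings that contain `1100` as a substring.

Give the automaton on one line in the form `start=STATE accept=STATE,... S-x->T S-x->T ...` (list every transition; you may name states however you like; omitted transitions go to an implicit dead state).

States q0..q3 record the length of the longest prefix of `1100` that matches the current input suffix. Reaching q4 means `1100` has been seen, and we stay there forever. Accept from q4.
        0   1  
>  q0   q0  q1 
   q1   q0  q2 
   q2   q3  q2 
   q3   q4  q1 
 * q4   q4  q4 
(> = start, * = accepting)

start=q0 accept=q4 q0-0->q0 q0-1->q1 q1-0->q0 q1-1->q2 q2-0->q3 q2-1->q2 q3-0->q4 q3-1->q1 q4-0->q4 q4-1->q4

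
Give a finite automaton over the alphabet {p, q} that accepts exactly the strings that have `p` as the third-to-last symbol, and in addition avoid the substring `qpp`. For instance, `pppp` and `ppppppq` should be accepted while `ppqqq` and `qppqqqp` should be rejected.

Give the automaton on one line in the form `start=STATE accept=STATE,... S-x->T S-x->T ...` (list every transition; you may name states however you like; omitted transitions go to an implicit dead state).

Handle the two conditions separately and then intersect. The first has 15 states tracking the last 3 symbols read; the second has 4 states tracking partial matches of the forbidden pattern `qpp`. A product state is a pair (one from each), accepting exactly when both do. Minimizing collapses redundant product states.
11 states suffice.
          p    q  
>  S0     S1   S2 
   S1     S3   S4 
   S2     S5   S2 
   S3     S6   S7 
   S4     S8   S9 
   S5    S10   S4 
 * S6     S6   S7 
 * S7     S8   S9 
 * S8    S10   S4 
 * S9     S5   S2 
   S10   S10  S10 
(> = start, * = accepting)

start=S0 accept=S6,S7,S8,S9 S0-p->S1 S0-q->S2 S1-p->S3 S1-q->S4 S2-p->S5 S2-q->S2 S3-p->S6 S3-q->S7 S4-p->S8 S4-q->S9 S5-p->S10 S5-q->S4 S6-p->S6 S6-q->S7 S7-p->S8 S7-q->S9 S8-p->S10 S8-q->S4 S9-p->S5 S9-q->S2 S10-p->S10 S10-q->S10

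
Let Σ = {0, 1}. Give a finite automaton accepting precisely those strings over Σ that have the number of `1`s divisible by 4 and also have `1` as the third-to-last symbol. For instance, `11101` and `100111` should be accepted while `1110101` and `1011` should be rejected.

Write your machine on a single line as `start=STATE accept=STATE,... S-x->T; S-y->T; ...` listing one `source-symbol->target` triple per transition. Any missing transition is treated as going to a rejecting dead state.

start=s0; accept=s7,s10,s11,s14; s0-0->s0; s0-1->s1; s1-0->s1; s1-1->s2; s2-0->s3; s2-1->s4; s3-0->s3; s3-1->s5; s4-0->s6; s4-1->s7; s5-0->s6; s5-1->s8; s6-0->s9; s6-1->s10; s7-0->s11; s7-1->s1; s8-0->s11; s8-1->s1; s9-0->s9; s9-1->s12; s10-0->s13; s10-1->s1; s11-0->s14; s11-1->s1; s12-0->s13; s12-1->s1; s13-0->s14; s13-1->s1; s14-0->s0; s14-1->s1

Build one automaton per condition and run them in lockstep. One (4 states) tracks the count of `1`s modulo 4; the other (15 states) tracks the last 3 symbols read. Each combined state is a pair, one component from each; accept when both components accept. After merging equivalent states the machine shrinks.
          0    1  
>  s0     s0   s1 
   s1     s1   s2 
   s2     s3   s4 
   s3     s3   s5 
   s4     s6   s7 
   s5     s6   s8 
   s6     s9  s10 
 * s7    s11   s1 
   s8    s11   s1 
   s9     s9  s12 
 * s10   s13   s1 
 * s11   s14   s1 
   s12   s13   s1 
   s13   s14   s1 
 * s14    s0   s1 
(> = start, * = accepting)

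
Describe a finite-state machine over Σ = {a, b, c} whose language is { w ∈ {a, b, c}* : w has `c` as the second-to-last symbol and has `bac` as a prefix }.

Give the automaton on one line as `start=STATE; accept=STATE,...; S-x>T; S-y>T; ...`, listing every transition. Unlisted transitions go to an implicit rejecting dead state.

start=s0; accept=s5,s6; s0-a>s1; s0-b>s2; s0-c>s1; s1-a>s1; s1-b>s1; s1-c>s1; s2-a>s3; s2-b>s1; s2-c>s1; s3-a>s1; s3-b>s1; s3-c>s4; s4-a>s5; s4-b>s5; s4-c>s6; s5-a>s7; s5-b>s7; s5-c>s4; s6-a>s5; s6-b>s5; s6-c>s6; s7-a>s7; s7-b>s7; s7-c>s4

Run two small machines in parallel and take their product. One (13 states) tracks the last 2 symbols read; the other (5 states) tracks whether the input so far still matches the prefix `bac`. Each combined state is a pair, one component from each; accept when both components accept. Equivalent product states are then merged.
An 8-state machine:
        a   b   c  
>  s0   s1  s2  s1 
   s1   s1  s1  s1 
   s2   s3  s1  s1 
   s3   s1  s1  s4 
   s4   s5  s5  s6 
 * s5   s7  s7  s4 
 * s6   s5  s5  s6 
   s7   s7  s7  s4 
(> = start, * = accepting)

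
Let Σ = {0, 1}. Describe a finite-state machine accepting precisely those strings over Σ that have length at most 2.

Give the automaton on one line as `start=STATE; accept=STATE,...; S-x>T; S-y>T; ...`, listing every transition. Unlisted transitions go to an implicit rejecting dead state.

start=q0; accept=q0,q1,q2; q0-0>q1; q0-1>q1; q1-0>q2; q1-1>q2; q2-0>q3; q2-1>q3; q3-0>q3; q3-1>q3

We only need to distinguish lengths 0, 1, …, 2, and '>2'. Chain q0 → q1 → q2 → q3 on every symbol, with q3 looping. Accepting states: {q0, q1, q2}.
With 4 states:
        0   1  
>* q0   q1  q1 
 * q1   q2  q2 
 * q2   q3  q3 
   q3   q3  q3 
(> = start, * = accepting)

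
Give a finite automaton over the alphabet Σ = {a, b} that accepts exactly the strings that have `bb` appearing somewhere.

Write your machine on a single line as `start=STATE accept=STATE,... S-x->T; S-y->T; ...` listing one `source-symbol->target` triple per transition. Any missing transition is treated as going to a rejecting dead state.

Track how much of `bb` has been matched so far: state q0 is no progress, q2 is the absorbing accept state reached once `bb` has occurred. Intermediate states record partial matches; on a mismatch, fall back to the longest reusable overlap.
        a   b  
>  q0   q0  q1 
   q1   q0  q2 
 * q2   q2  q2 
(> = start, * = accepting)

start=q0; accept=q2; q0-a->q0; q0-b->q1; q1-a->q0; q1-b->q2; q2-a->q2; q2-b->q2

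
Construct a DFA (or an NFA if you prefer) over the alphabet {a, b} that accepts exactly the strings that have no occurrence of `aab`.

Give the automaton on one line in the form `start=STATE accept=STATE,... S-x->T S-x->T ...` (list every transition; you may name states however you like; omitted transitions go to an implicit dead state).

start=q0 accept=q0,q1,q2 q0-a->q1 q0-b->q0 q1-a->q2 q1-b->q0 q2-a->q2 q2-b->q3 q3-a->q3 q3-b->q3

Track partial matches of the forbidden pattern `aab`. State q3 is a dead state reached once `aab` has occurred; every other state accepts. q0 means no part of `aab` is currently matched.
With 4 states:
        a   b  
>* q0   q1  q0 
 * q1   q2  q0 
 * q2   q2  q3 
   q3   q3  q3 
(> = start, * = accepting)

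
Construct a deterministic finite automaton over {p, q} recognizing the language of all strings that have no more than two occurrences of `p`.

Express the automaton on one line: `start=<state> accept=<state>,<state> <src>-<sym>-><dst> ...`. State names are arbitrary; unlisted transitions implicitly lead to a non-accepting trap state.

Count `p`s, saturating at 3: states A through C mean 0 through 2 `p`s seen; D means more than 2. Each `p` increments (capped at D); other symbols loop. Accept from {A, B, C}.
A 4-state machine:
       p  q 
>* A   B  A 
 * B   C  B 
 * C   D  C 
   D   D  D 
(> = start, * = accepting)

start=A accept=A,B,C A-p->B A-q->A B-p->C B-q->B C-p->D C-q->C D-p->D D-q->D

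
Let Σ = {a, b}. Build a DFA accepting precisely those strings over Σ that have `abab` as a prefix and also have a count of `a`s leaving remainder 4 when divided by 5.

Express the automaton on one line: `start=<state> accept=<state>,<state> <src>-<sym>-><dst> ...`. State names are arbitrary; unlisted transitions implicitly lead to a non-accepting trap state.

start=q0 accept=q11 q0-a->q1 q0-b->q2 q1-a->q3 q1-b->q4 q2-a->q5 q2-b->q2 q3-a->q6 q3-b->q3 q4-a->q7 q4-b->q5 q5-a->q3 q5-b->q5 q6-a->q8 q6-b->q6 q7-a->q6 q7-b->q9 q8-a->q2 q8-b->q8 q9-a->q10 q9-b->q9 q10-a->q11 q10-b->q10 q11-a->q12 q11-b->q11 q12-a->q13 q12-b->q12 q13-a->q9 q13-b->q13

Handle the two conditions separately and then intersect. One (6 states) tracks whether the input so far still matches the prefix `abab`; the other (5 states) tracks the count of `a`s modulo 5. Each combined state is a pair, one component from each; accept when both components accept.
With 14 states:
          a    b  
>  q0     q1   q2 
   q1     q3   q4 
   q2     q5   q2 
   q3     q6   q3 
   q4     q7   q5 
   q5     q3   q5 
   q6     q8   q6 
   q7     q6   q9 
   q8     q2   q8 
   q9    q10   q9 
   q10   q11  q10 
 * q11   q12  q11 
   q12   q13  q12 
   q13    q9  q13 
(> = start, * = accepting)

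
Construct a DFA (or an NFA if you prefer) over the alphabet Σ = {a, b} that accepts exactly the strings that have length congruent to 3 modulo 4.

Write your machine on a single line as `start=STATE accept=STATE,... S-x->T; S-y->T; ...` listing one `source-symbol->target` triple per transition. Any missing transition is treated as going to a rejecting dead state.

start=S0; accept=S3; S0-a->S1; S0-b->S1; S1-a->S2; S1-b->S2; S2-a->S3; S2-b->S3; S3-a->S0; S3-b->S0

Only the length mod 4 matters, so use a 4-cycle: from any state, every input symbol moves to the next state, wrapping S3 back to S0. Mark S3 accepting.
4 states suffice.
        a   b  
>  S0   S1  S1 
   S1   S2  S2 
   S2   S3  S3 
 * S3   S0  S0 
(> = start, * = accepting)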